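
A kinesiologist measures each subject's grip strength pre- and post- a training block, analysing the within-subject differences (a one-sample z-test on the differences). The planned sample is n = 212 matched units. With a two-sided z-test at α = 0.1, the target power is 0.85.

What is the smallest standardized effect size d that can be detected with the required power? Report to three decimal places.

Required noncentrality: δ = z_{0.05} + z_{0.15} = 1.645 + 1.036 = 2.681.
(The second rejection-region term Φ(−δ − z_{α/2}) is negligible and dropped.)
δ = d·√n ⇒ d = δ/√n = 2.681/√212 = 0.1842.

d ≈ 0.184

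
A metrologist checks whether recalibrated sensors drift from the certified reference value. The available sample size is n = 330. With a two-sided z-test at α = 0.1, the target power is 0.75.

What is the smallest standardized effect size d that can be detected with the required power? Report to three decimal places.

Required noncentrality: δ = z_{0.05} + z_{0.25} = 1.645 + 0.674 = 2.319.
(Lower-tail contribution to power is negligible for δ > 0.)
δ = d·√n ⇒ d = δ/√n = 2.319/√330 = 0.1277.

d ≈ 0.128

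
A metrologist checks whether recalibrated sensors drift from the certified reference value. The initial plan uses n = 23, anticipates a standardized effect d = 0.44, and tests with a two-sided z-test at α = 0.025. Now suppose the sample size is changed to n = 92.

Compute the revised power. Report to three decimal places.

With n = 92: δ = d·√n = 0.44 × √92 = 4.2203. Critical value z_{0.0125} = 2.241.
Revised power = Φ(δ − 2.241) + Φ(−δ − 2.241) = Φ(1.979) + Φ(-6.462) = 0.9761 + 0.0000 = 0.9761.

Power ≈ 0.976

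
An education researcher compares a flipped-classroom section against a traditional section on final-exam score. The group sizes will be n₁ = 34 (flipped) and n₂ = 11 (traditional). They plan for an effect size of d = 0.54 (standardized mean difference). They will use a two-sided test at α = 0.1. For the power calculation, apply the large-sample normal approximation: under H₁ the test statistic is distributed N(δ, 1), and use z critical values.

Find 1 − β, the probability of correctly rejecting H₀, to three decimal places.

Power ≈ 0.466

Noncentrality parameter: δ = d / √(1/n₁ + 1/n₂) = 0.54 / √(1/34 + 1/11) = 1.5568
Critical value for a two-sided test at α = 0.1: z_{α/2} = 1.645.
Power = Φ(δ − 1.645) + Φ(−δ − 1.645) = Φ(-0.088) + Φ(-3.202) = 0.4649 + 0.0007 = 0.4656.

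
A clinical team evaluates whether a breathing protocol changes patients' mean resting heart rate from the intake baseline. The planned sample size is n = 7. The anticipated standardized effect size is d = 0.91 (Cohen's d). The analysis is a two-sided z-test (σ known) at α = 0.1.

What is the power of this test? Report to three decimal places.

Noncentrality parameter: δ = d·√n = 0.91 × √7 = 2.4076
Two-sided α = 0.1 → critical value z_{0.05} = 1.645.
Power = Φ(δ − 1.645) + Φ(−δ − 1.645) = Φ(0.763) + Φ(-4.052) = 0.7772 + 0.0000 = 0.7772.

Power ≈ 0.777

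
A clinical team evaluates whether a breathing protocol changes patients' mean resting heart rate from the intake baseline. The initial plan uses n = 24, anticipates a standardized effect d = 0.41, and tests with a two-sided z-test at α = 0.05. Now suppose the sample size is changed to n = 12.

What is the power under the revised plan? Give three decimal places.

Power ≈ 0.295

With n = 12: δ = d·√n = 0.41 × √12 = 1.4203. Critical value z_{0.025} = 1.960.
Revised power = Φ(δ − 1.960) + Φ(−δ − 1.960) = Φ(-0.540) + Φ(-3.380) = 0.2947 + 0.0004 = 0.2951.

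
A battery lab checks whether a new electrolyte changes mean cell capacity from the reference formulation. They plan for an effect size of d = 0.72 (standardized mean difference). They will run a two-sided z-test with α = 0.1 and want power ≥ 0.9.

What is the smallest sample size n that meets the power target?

n = 17

For power 0.9 need Φ(δ − z_{0.05}) = 0.9, so δ = z_{0.05} + z_{0.10} = 1.645 + 1.282 = 2.926.
(The Φ(−δ − z_{α/2}) term is vanishingly small for δ > 0 and is dropped in the standard sample-size formula.)
δ = d·√n ⇒ n = (δ/d)² = (2.926 / 0.72)² = 16.52.
Round up to the next whole unit.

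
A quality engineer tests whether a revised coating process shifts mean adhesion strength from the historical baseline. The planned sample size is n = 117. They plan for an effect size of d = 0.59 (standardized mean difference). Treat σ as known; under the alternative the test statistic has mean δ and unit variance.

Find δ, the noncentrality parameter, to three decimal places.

δ = d·√n = 0.59 × √117 = 6.3818

δ ≈ 6.382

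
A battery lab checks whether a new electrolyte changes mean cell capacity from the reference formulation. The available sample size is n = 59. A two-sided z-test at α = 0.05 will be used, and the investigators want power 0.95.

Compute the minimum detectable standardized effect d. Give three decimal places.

Required noncentrality: δ = z_{0.025} + z_{0.05} = 1.960 + 1.645 = 3.605.
(Lower-tail contribution to power is negligible for δ > 0.)
δ = d·√n ⇒ d = δ/√n = 3.605/√59 = 0.4693.

d ≈ 0.469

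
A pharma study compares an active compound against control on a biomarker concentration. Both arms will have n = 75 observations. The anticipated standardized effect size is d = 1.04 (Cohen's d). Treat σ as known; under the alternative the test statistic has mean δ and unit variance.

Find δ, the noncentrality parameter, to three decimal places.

δ ≈ 6.369

The noncentrality parameter scales effect size by the design's sample-size factor: δ = d·√(n/2) = 1.04 × √(75/2) = 6.3687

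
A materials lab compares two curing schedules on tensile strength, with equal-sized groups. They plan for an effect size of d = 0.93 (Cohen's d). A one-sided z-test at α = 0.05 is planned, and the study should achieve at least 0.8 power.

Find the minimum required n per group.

Set Φ(δ − 1.645) = 0.8; then δ − 1.645 = Φ⁻¹(0.8) = 0.842, giving δ = 2.486.
δ = d·√(n/2) ⇒ n = 2(δ/d)² = 2 × (2.486 / 0.93)² = 14.30.
Rounding up, n = 15 per group.

n = 15 per group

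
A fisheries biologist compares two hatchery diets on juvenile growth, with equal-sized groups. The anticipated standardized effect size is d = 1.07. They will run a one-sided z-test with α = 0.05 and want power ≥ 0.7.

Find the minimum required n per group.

Set Φ(δ − 1.645) = 0.7; then δ − 1.645 = Φ⁻¹(0.7) = 0.524, giving δ = 2.169.
δ = d·√(n/2) ⇒ n = 2(δ/d)² = 2 × (2.169 / 1.07)² = 8.22.
Round up to the next whole unit.

n = 9 per group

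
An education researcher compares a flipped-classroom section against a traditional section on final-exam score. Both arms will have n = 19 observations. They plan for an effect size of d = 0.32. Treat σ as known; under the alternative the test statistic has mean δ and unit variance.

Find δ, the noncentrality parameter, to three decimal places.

δ = d·√(n/2) = 0.32 × √(19/2) = 0.9863

δ ≈ 0.986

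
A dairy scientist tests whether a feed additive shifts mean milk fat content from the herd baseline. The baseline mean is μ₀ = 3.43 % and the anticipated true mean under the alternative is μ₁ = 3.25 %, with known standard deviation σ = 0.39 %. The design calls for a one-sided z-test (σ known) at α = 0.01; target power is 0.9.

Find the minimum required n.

n = 62

Standardized effect: d = |μ₁ − μ₀| / σ = |3.25 − 3.43| / 0.39 = 0.4615
Set Φ(δ − 2.326) = 0.9; then δ − 2.326 = Φ⁻¹(0.9) = 1.282, giving δ = 3.608.
δ = d·√n ⇒ n = (δ/d)² = (3.608 / 0.4615)² = 61.11.
Round up to the next whole unit.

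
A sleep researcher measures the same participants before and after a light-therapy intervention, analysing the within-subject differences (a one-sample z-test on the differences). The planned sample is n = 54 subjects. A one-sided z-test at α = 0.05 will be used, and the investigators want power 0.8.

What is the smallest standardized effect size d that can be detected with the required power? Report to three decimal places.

Need Φ(δ − 1.645) = 0.8, so δ = 1.645 + 0.842 = 2.486.
δ = d·√n ⇒ d = δ/√n = 2.486/√54 = 0.3384.

d ≈ 0.338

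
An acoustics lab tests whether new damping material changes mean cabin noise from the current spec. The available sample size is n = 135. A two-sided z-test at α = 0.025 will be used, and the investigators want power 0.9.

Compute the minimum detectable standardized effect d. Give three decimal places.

Required noncentrality: δ = z_{0.0125} + z_{0.10} = 2.241 + 1.282 = 3.523.
(Lower-tail contribution to power is negligible for δ > 0.)
δ = d·√n ⇒ d = δ/√n = 3.523/√135 = 0.3032.

d ≈ 0.303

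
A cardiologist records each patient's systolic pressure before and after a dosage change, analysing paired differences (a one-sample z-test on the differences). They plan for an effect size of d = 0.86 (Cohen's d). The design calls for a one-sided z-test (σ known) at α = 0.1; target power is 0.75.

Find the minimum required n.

n = 6

Set Φ(δ − 1.282) = 0.75; then δ − 1.282 = Φ⁻¹(0.75) = 0.674, giving δ = 1.956.
δ = d·√n ⇒ n = (δ/d)² = (1.956 / 0.86)² = 5.17.
Round up to the next whole unit.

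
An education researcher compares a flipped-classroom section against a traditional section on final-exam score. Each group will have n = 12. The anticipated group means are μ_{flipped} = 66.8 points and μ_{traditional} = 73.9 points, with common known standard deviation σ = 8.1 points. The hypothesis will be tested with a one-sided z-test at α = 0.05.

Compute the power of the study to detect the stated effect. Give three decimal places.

Standardized effect: d = |μ_{flipped} − μ_{traditional}| / σ = |66.8 − 73.9| / 8.1 = 0.8765
Noncentrality parameter: δ = d·√(n/2) = 0.8765 × √(12/2) = 2.1471
Critical value for a one-sided test at α = 0.05: z_α = 1.645.
Power = Φ(δ − 1.645) = Φ(0.502) = 0.6922.

Power ≈ 0.692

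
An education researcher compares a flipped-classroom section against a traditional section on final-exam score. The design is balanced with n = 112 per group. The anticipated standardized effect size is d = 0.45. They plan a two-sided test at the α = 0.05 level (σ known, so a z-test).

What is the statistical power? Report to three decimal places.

Power ≈ 0.920

Noncentrality parameter: δ = d·√(n/2) = 0.45 × √(112/2) = 3.3675
Critical value for a two-sided test at α = 0.05: z_{α/2} = 1.960.
Power = Φ(δ − 1.960) + Φ(−δ − 1.960) = Φ(1.408) + Φ(-5.327) = 0.9204 + 0.0000 = 0.9204.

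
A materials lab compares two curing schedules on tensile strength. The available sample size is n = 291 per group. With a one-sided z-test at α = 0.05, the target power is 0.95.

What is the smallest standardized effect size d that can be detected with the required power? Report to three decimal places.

Required noncentrality: δ = z_{0.05} + z_{0.05} = 1.645 + 1.645 = 3.290.
δ = d·√(n/2) ⇒ d = δ/√(n/2) = 3.290/√(291/2) = 0.2727.

d ≈ 0.273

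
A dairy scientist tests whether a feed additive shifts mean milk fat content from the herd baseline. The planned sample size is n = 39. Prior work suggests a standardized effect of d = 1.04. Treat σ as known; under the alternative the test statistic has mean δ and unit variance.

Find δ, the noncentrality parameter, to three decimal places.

The noncentrality parameter scales effect size by the design's sample-size factor: δ = d·√n = 1.04 × √39 = 6.4948

δ ≈ 6.495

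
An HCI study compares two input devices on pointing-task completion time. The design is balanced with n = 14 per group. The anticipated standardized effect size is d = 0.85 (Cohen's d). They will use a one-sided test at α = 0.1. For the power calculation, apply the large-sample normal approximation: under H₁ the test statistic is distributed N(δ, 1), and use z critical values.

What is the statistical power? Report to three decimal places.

Noncentrality parameter: δ = d·√(n/2) = 0.85 × √(14/2) = 2.2489
One-sided α = 0.1 → critical value z_{0.1} = 1.282.
Power = P(Z > 1.282 − δ) = Φ(0.967) = 0.8333.

Power ≈ 0.833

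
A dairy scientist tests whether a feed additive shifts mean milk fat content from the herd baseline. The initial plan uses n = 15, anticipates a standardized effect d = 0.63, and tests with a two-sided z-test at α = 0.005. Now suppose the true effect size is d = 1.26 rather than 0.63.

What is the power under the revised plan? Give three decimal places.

Power ≈ 0.981

With d = 1.26: δ = d·√n = 1.26 × √15 = 4.8800. Critical value z_{0.0025} = 2.807.
Revised power = Φ(δ − 2.807) + Φ(−δ − 2.807) = Φ(2.073) + Φ(-7.687) = 0.9809 + 0.0000 = 0.9809.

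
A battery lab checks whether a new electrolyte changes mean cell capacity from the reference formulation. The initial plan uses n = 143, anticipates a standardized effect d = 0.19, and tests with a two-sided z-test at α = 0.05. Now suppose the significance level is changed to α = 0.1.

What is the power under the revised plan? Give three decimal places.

Power ≈ 0.735

δ = d·√n = 0.19 × √143 = 2.2721 (unchanged). New critical value: z_{0.05} = 1.645.
Revised power = Φ(δ − 1.645) + Φ(−δ − 1.645) = Φ(0.627) + Φ(-3.917) = 0.7347 + 0.0000 = 0.7348.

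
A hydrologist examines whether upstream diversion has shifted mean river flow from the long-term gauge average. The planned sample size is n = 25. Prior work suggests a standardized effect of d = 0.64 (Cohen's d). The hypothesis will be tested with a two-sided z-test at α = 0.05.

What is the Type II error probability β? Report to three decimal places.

Noncentrality parameter: δ = d·√n = 0.64 × √25 = 3.2000
Two-sided α = 0.05 → critical value z_{0.025} = 1.960.
Power = Φ(δ − 1.960) + Φ(−δ − 1.960) = Φ(1.240) + Φ(-5.160) = 0.8925 + 0.0000 = 0.8925.
Type II error: β = 1 − power = 1 − 0.8925 = 0.1075.

β ≈ 0.107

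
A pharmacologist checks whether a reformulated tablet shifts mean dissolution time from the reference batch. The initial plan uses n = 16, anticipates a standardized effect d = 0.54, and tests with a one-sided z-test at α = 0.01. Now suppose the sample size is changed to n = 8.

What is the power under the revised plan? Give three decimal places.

Power ≈ 0.212

With n = 8: δ = d·√n = 0.54 × √8 = 1.5274. Critical value z_{0.01} = 2.326.
Revised power = P(Z > 2.326 − δ) = Φ(-0.799) = 0.2121.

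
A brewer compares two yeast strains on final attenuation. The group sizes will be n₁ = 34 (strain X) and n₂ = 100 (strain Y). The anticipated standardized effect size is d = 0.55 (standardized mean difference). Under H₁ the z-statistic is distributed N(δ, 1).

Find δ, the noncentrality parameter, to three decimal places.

δ ≈ 2.770

δ = d / √(1/n₁ + 1/n₂) = 0.55 / √(1/34 + 1/100) = 2.7704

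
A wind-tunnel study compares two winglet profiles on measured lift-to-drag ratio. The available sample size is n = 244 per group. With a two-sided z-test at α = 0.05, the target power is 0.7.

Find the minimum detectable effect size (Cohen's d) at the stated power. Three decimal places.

Need Φ(δ − 1.960) = 0.7, so δ = 1.960 + 0.524 = 2.484.
(The second rejection-region term Φ(−δ − z_{α/2}) is negligible and dropped.)
δ = d·√(n/2) ⇒ d = δ/√(n/2) = 2.484/√(244/2) = 0.2249.

d ≈ 0.225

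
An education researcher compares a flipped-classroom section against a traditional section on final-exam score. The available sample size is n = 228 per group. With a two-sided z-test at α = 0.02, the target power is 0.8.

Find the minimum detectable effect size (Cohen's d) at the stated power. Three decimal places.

Need Φ(δ − 2.326) = 0.8, so δ = 2.326 + 0.842 = 3.168.
(Lower-tail contribution to power is negligible for δ > 0.)
δ = d·√(n/2) ⇒ d = δ/√(n/2) = 3.168/√(228/2) = 0.2967.

d ≈ 0.297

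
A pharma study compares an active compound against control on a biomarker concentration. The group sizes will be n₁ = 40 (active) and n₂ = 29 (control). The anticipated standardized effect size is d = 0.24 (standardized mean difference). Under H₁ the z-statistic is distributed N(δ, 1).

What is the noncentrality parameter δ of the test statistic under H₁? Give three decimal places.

δ ≈ 0.984

δ = d / √(1/n₁ + 1/n₂) = 0.24 / √(1/40 + 1/29) = 0.9840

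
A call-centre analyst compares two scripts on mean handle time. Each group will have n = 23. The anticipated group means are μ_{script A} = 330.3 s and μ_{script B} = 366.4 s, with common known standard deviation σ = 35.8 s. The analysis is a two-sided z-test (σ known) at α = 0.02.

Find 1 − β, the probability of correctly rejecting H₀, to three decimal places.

Standardized effect: d = |μ_{script A} − μ_{script B}| / σ = |330.3 − 366.4| / 35.8 = 1.0084
Noncentrality parameter: δ = d·√(n/2) = 1.0084 × √(23/2) = 3.4196
Critical value for a two-sided test at α = 0.02: z_{α/2} = 2.326.
Power = Φ(δ − 2.326) + Φ(−δ − 2.326) = Φ(1.093) + Φ(-5.746) = 0.8629 + 0.0000 = 0.8629.

Power ≈ 0.863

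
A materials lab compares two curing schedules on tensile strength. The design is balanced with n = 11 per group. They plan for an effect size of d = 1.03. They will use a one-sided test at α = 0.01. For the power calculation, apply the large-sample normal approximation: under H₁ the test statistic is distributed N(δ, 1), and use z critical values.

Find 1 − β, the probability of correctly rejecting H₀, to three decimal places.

Noncentrality parameter: δ = d·√(n/2) = 1.03 × √(11/2) = 2.4156
One-sided α = 0.01 → critical value z_{0.01} = 2.326.
Power = P(Z > 2.326 − δ) = Φ(0.089) = 0.5355.

Power ≈ 0.536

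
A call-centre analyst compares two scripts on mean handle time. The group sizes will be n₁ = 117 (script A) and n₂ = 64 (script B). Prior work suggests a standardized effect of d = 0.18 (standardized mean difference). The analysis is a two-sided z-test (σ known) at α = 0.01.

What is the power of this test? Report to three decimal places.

Power ≈ 0.078

Noncentrality parameter: δ = d / √(1/n₁ + 1/n₂) = 0.18 / √(1/117 + 1/64) = 1.1578
Critical value for a two-sided test at α = 0.01: z_{α/2} = 2.576.
Power = Φ(δ − 2.576) + Φ(−δ − 2.576) = Φ(-1.418) + Φ(-3.734) = 0.0781 + 0.0001 = 0.0782.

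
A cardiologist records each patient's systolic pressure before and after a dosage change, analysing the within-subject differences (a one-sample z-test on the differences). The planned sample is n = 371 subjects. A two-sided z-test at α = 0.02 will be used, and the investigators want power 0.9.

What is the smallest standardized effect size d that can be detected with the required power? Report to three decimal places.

Need Φ(δ − 2.326) = 0.9, so δ = 2.326 + 1.282 = 3.608.
(Lower-tail contribution to power is negligible for δ > 0.)
δ = d·√n ⇒ d = δ/√n = 3.608/√371 = 0.1873.

d ≈ 0.187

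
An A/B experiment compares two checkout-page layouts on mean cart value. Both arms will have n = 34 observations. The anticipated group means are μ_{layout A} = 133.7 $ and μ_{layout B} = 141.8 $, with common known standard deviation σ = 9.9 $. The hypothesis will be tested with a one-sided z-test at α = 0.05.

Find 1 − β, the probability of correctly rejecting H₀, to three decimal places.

Standardized effect: d = |μ_{layout A} − μ_{layout B}| / σ = |133.7 − 141.8| / 9.9 = 0.8182
Noncentrality parameter: δ = d·√(n/2) = 0.8182 × √(34/2) = 3.3735
Critical value for a one-sided test at α = 0.05: z_α = 1.645.
Power = Φ(δ − 1.645) = Φ(1.729) = 0.9581.

Power ≈ 0.958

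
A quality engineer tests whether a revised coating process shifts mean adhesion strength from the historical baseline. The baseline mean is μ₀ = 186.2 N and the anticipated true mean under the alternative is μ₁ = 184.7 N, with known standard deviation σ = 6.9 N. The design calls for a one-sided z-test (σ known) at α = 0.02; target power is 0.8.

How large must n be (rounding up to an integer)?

n = 178

Standardized effect: d = |μ₁ − μ₀| / σ = |184.7 − 186.2| / 6.9 = 0.2174
Set Φ(δ − 2.054) = 0.8; then δ − 2.054 = Φ⁻¹(0.8) = 0.842, giving δ = 2.895.
δ = d·√n ⇒ n = (δ/d)² = (2.895 / 0.2174)² = 177.39.
Round up to the next whole unit.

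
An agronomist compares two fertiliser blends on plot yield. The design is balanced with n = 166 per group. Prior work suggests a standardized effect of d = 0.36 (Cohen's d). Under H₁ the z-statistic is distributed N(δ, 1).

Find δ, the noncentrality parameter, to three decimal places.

δ ≈ 3.280

δ = d·√(n/2) = 0.36 × √(166/2) = 3.2798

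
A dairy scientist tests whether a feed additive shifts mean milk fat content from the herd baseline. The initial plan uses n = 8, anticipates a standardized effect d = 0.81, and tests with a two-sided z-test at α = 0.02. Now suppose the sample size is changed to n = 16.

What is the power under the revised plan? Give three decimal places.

Power ≈ 0.820

With n = 16: δ = d·√n = 0.81 × √16 = 3.2400. Critical value z_{0.01} = 2.326.
Revised power = Φ(δ − 2.326) + Φ(−δ − 2.326) = Φ(0.914) + Φ(-5.566) = 0.8196 + 0.0000 = 0.8196.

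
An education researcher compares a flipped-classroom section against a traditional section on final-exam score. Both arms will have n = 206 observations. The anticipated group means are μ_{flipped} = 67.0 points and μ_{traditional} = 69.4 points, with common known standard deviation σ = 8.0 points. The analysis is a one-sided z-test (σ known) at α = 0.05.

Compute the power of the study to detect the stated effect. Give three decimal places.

Power ≈ 0.919

Standardized effect: d = |μ_{flipped} − μ_{traditional}| / σ = |67.0 − 69.4| / 8.0 = 0.3000
Noncentrality parameter: δ = d·√(n/2) = 0.3000 × √(206/2) = 3.0447
Critical value for a one-sided test at α = 0.05: z_α = 1.645.
Power = P(Z > 1.645 − δ) = Φ(1.400) = 0.9192.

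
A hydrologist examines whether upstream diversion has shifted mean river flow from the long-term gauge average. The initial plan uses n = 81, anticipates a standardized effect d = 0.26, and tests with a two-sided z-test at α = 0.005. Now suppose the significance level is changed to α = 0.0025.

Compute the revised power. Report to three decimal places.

δ = d·√n = 0.26 × √81 = 2.3400 (unchanged). New critical value: z_{0.0013} = 3.023.
Revised power = Φ(δ − 3.023) + Φ(−δ − 3.023) = Φ(-0.683) + Φ(-5.363) = 0.2472 + 0.0000 = 0.2472.

Power ≈ 0.247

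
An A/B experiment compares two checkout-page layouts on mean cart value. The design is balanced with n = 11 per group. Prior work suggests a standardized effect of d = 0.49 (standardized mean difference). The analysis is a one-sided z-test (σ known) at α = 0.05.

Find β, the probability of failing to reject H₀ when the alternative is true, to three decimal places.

β ≈ 0.690

Noncentrality parameter: δ = d·√(n/2) = 0.49 × √(11/2) = 1.1492
Critical value for a one-sided test at α = 0.05: z_α = 1.645.
Power = Φ(δ − 1.645) = Φ(-0.496) = 0.3101.
Type II error: β = 1 − power = 1 − 0.3101 = 0.6899.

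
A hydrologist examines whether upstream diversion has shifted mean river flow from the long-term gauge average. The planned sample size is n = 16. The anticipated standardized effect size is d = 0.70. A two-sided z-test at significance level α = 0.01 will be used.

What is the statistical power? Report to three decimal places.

Power ≈ 0.589

Noncentrality parameter: δ = d·√n = 0.70 × √16 = 2.8000
Critical value for a two-sided test at α = 0.01: z_{α/2} = 2.576.
Power = Φ(δ − 2.576) + Φ(−δ − 2.576) = Φ(0.224) + Φ(-5.376) = 0.5887 + 0.0000 = 0.5887.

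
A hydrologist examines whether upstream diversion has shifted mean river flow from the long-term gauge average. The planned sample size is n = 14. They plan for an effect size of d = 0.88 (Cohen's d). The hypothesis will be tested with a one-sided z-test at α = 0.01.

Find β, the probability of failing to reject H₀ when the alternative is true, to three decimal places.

Noncentrality parameter: δ = d·√n = 0.88 × √14 = 3.2927
Critical value for a one-sided test at α = 0.01: z_α = 2.326.
Power = Φ(δ − 2.326) = Φ(0.966) = 0.8331.
Type II error: β = 1 − power = 1 − 0.8331 = 0.1669.

β ≈ 0.167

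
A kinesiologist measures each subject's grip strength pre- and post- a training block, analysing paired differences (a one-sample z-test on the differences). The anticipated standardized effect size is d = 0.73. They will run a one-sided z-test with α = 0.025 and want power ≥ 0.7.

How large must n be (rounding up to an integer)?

Set Φ(δ − 1.960) = 0.7; then δ − 1.960 = Φ⁻¹(0.7) = 0.524, giving δ = 2.484.
δ = d·√n ⇒ n = (δ/d)² = (2.484 / 0.73)² = 11.58.
Rounding up, n = 12.

n = 12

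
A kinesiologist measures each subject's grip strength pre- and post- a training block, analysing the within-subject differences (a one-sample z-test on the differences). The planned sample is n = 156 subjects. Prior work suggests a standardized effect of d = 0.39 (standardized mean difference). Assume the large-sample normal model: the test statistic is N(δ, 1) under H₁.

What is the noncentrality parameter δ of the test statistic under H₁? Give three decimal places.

δ = d·√n = 0.39 × √156 = 4.8711

δ ≈ 4.871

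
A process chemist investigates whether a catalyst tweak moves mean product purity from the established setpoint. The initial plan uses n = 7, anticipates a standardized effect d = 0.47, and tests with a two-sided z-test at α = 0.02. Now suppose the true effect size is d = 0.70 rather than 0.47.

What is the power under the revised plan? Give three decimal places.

With d = 0.70: δ = d·√n = 0.70 × √7 = 1.8520. Critical value z_{0.01} = 2.326.
Revised power = Φ(δ − 2.326) + Φ(−δ − 2.326) = Φ(-0.474) + Φ(-4.178) = 0.3176 + 0.0000 = 0.3176.

Power ≈ 0.318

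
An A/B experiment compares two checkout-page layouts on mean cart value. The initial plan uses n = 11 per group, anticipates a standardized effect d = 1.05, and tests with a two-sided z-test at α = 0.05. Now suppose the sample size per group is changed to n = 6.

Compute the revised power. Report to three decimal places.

With n = 6 per group: δ = d·√(n/2) = 1.05 × √(6/2) = 1.8187. Critical value z_{0.025} = 1.960.
Revised power = Φ(δ − 1.960) + Φ(−δ − 1.960) = Φ(-0.141) + Φ(-3.779) = 0.4438 + 0.0001 = 0.4439.

Power ≈ 0.444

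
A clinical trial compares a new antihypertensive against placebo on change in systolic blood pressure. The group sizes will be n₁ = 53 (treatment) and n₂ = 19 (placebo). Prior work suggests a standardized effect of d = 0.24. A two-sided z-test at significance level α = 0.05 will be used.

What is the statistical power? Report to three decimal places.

Noncentrality parameter: δ = d / √(1/n₁ + 1/n₂) = 0.24 / √(1/53 + 1/19) = 0.8976
Critical value for a two-sided test at α = 0.05: z_{α/2} = 1.960.
Power = Φ(δ − 1.960) + Φ(−δ − 1.960) = Φ(-1.062) + Φ(-2.858) = 0.1440 + 0.0021 = 0.1462.

Power ≈ 0.146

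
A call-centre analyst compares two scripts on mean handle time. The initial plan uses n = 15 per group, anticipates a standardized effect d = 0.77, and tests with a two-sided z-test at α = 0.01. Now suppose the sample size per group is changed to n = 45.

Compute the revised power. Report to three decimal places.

With n = 45 per group: δ = d·√(n/2) = 0.77 × √(45/2) = 3.6524. Critical value z_{0.005} = 2.576.
Revised power = Φ(δ − 2.576) + Φ(−δ − 2.576) = Φ(1.077) + Φ(-6.228) = 0.8592 + 0.0000 = 0.8592.

Power ≈ 0.859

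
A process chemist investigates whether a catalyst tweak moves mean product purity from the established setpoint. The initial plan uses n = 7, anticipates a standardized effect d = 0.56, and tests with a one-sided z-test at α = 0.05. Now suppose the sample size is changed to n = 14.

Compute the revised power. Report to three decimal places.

Power ≈ 0.674

With n = 14: δ = d·√n = 0.56 × √14 = 2.0953. Critical value z_{0.05} = 1.645.
Revised power = P(Z > 1.645 − δ) = Φ(0.450) = 0.6738.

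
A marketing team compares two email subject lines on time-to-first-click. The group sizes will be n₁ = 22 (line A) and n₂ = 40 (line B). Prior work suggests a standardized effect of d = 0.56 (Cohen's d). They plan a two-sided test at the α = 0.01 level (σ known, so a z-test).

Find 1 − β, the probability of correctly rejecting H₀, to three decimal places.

Noncentrality parameter: δ = d / √(1/n₁ + 1/n₂) = 0.56 / √(1/22 + 1/40) = 2.1098
Two-sided α = 0.01 → critical value z_{0.005} = 2.576.
Power = Φ(δ − 2.576) + Φ(−δ − 2.576) = Φ(-0.466) + Φ(-4.686) = 0.3206 + 0.0000 = 0.3206.

Power ≈ 0.321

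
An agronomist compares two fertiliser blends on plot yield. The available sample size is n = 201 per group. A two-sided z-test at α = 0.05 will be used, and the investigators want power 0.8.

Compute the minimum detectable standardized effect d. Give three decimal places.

d ≈ 0.279

Required noncentrality: δ = z_{0.025} + z_{0.20} = 1.960 + 0.842 = 2.802.
(Lower-tail contribution to power is negligible for δ > 0.)
δ = d·√(n/2) ⇒ d = δ/√(n/2) = 2.802/√(201/2) = 0.2795.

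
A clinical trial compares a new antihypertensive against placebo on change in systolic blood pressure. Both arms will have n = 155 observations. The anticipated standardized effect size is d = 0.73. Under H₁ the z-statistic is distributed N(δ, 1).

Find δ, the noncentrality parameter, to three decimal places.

The noncentrality parameter scales effect size by the design's sample-size factor: δ = d·√(n/2) = 0.73 × √(155/2) = 6.4265

δ ≈ 6.426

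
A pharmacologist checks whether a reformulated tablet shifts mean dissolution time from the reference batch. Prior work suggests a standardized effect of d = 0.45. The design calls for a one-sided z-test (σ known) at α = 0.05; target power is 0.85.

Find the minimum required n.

Set Φ(δ − 1.645) = 0.85; then δ − 1.645 = Φ⁻¹(0.85) = 1.036, giving δ = 2.681.
δ = d·√n ⇒ n = (δ/d)² = (2.681 / 0.45)² = 35.50.
Round up to the next whole unit.

n = 36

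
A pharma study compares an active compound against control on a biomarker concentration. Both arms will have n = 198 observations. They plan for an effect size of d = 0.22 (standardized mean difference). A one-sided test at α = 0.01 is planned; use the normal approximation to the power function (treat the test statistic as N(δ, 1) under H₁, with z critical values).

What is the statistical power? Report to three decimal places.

Power ≈ 0.445

Noncentrality parameter: δ = d·√(n/2) = 0.22 × √(198/2) = 2.1890
Critical value for a one-sided test at α = 0.01: z_α = 2.326.
Power = P(Z > 2.326 − δ) = Φ(-0.137) = 0.4454.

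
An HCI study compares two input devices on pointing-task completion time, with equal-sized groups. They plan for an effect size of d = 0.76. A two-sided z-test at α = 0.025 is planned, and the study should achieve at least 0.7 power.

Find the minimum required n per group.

n = 27 per group

Set Φ(δ − 2.241) = 0.7; then δ − 2.241 = Φ⁻¹(0.7) = 0.524, giving δ = 2.766.
(For δ > 0 the lower-tail rejection region contributes negligibly to power, so the one-term inversion is standard.)
δ = d·√(n/2) ⇒ n = 2(δ/d)² = 2 × (2.766 / 0.76)² = 26.49.
Round up to the next whole unit.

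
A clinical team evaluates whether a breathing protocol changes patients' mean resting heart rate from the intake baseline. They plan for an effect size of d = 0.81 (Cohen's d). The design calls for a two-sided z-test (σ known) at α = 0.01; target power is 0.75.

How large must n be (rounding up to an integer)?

Set Φ(δ − 2.576) = 0.75; then δ − 2.576 = Φ⁻¹(0.75) = 0.674, giving δ = 3.250.
(Ignoring the negligible lower-tail rejection probability gives the usual closed-form inversion.)
δ = d·√n ⇒ n = (δ/d)² = (3.250 / 0.81)² = 16.10.
Round up to the next whole unit.

n = 17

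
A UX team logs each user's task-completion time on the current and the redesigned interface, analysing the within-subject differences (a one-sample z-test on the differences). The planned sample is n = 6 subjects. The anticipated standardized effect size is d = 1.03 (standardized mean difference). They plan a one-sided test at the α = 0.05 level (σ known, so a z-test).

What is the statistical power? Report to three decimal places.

Noncentrality parameter: δ = d·√n = 1.03 × √6 = 2.5230
Critical value for a one-sided test at α = 0.05: z_α = 1.645.
Power = P(Z > 1.645 − δ) = Φ(0.878) = 0.8101.

Power ≈ 0.810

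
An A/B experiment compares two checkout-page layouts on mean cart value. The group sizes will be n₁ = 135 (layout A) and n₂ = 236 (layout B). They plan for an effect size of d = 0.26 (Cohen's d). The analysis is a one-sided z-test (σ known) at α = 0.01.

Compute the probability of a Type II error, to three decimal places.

β ≈ 0.467

Noncentrality parameter: λ = d / √(1/n₁ + 1/n₂) = 0.26 / √(1/135 + 1/236) = 2.4094
One-sided α = 0.01 → critical value z_{0.01} = 2.326.
Power = Φ(λ − 2.326) = Φ(0.083) = 0.5331.
Type II error: β = 1 − power = 1 − 0.5331 = 0.4669.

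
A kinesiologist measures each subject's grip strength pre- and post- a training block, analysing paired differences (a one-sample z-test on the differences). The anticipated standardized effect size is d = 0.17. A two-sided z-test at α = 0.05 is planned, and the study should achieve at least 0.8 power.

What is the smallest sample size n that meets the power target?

For power 0.8 need Φ(δ − z_{0.025}) = 0.8, so δ = z_{0.025} + z_{0.20} = 1.960 + 0.842 = 2.802.
(The Φ(−δ − z_{α/2}) term is vanishingly small for δ > 0 and is dropped in the standard sample-size formula.)
δ = d·√n ⇒ n = (δ/d)² = (2.802 / 0.17)² = 271.59.
Round up to the next whole unit.

n = 272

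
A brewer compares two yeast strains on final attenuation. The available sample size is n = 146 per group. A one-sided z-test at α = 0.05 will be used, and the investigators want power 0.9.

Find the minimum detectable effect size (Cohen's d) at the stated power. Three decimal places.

Required noncentrality: δ = z_{0.05} + z_{0.10} = 1.645 + 1.282 = 2.926.
δ = d·√(n/2) ⇒ d = δ/√(n/2) = 2.926/√(146/2) = 0.3425.

d ≈ 0.343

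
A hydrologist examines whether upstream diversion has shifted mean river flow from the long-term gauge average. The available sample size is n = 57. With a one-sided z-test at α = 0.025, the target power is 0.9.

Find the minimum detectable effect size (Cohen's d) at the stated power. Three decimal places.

d ≈ 0.429

Need Φ(δ − 1.960) = 0.9, so δ = 1.960 + 1.282 = 3.242.
δ = d·√n ⇒ d = δ/√n = 3.242/√57 = 0.4293.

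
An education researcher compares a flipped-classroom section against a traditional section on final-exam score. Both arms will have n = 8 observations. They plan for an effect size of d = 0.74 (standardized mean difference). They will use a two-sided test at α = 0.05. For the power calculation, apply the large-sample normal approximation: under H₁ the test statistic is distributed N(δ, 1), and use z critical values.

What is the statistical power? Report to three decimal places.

Power ≈ 0.316

Noncentrality parameter: δ = d·√(n/2) = 0.74 × √(8/2) = 1.4800
Critical value for a two-sided test at α = 0.05: z_{α/2} = 1.960.
Power = Φ(δ − 1.960) + Φ(−δ − 1.960) = Φ(-0.480) + Φ(-3.440) = 0.3156 + 0.0003 = 0.3159.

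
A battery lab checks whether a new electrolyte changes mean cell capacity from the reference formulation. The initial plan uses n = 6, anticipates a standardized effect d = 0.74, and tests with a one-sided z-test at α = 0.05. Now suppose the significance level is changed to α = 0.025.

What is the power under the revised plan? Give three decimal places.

Power ≈ 0.441

δ = d·√n = 0.74 × √6 = 1.8126 (unchanged). New critical value: z_{0.025} = 1.960.
Revised power = P(Z > 1.960 − δ) = Φ(-0.147) = 0.4414.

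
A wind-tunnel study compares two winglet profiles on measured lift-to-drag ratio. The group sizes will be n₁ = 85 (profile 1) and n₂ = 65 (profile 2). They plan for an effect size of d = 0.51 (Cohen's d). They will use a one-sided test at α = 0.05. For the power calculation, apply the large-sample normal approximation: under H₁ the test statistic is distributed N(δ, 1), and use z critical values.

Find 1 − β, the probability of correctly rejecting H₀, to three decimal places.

Power ≈ 0.927

Noncentrality parameter: λ = d / √(1/n₁ + 1/n₂) = 0.51 / √(1/85 + 1/65) = 3.0952
Critical value for a one-sided test at α = 0.05: z_α = 1.645.
Power = P(Z > 1.645 − λ) = Φ(1.450) = 0.9265.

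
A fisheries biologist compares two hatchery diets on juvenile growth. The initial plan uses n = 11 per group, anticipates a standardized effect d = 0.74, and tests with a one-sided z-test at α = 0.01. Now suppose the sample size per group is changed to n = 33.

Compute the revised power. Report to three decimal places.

Power ≈ 0.752

With n = 33 per group: δ = d·√(n/2) = 0.74 × √(33/2) = 3.0059. Critical value z_{0.01} = 2.326.
Revised power = Φ(δ − 2.326) = Φ(0.680) = 0.7516.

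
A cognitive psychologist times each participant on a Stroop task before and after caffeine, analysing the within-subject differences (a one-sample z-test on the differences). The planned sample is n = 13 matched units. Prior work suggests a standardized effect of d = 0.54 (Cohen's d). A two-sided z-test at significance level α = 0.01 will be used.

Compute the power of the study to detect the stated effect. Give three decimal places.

Power ≈ 0.265

Noncentrality parameter: δ = d·√n = 0.54 × √13 = 1.9470
Critical value for a two-sided test at α = 0.01: z_{α/2} = 2.576.
Power = Φ(δ − 2.576) + Φ(−δ − 2.576) = Φ(-0.629) + Φ(-4.523) = 0.2647 + 0.0000 = 0.2647.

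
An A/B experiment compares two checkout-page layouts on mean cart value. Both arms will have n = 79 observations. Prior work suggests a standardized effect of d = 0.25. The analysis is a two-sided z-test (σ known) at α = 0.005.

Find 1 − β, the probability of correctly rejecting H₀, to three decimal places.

Power ≈ 0.108

Noncentrality parameter: δ = d·√(n/2) = 0.25 × √(79/2) = 1.5712
Critical value for a two-sided test at α = 0.005: z_{α/2} = 2.807.
Power = Φ(δ − 2.807) + Φ(−δ − 2.807) = Φ(-1.236) + Φ(-4.378) = 0.1083 + 0.0000 = 0.1083.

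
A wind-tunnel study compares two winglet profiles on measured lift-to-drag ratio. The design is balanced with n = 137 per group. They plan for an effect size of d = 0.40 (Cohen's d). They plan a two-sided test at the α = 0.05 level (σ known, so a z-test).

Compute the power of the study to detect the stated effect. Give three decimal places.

Noncentrality parameter: δ = d·√(n/2) = 0.40 × √(137/2) = 3.3106
Critical value for a two-sided test at α = 0.05: z_{α/2} = 1.960.
Power = Φ(δ − 1.960) + Φ(−δ − 1.960) = Φ(1.351) + Φ(-5.271) = 0.9116 + 0.0000 = 0.9116.

Power ≈ 0.912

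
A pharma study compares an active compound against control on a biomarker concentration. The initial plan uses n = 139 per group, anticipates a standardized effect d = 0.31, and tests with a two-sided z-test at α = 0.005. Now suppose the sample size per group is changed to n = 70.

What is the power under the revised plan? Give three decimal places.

Power ≈ 0.165

With n = 70 per group: δ = d·√(n/2) = 0.31 × √(70/2) = 1.8340. Critical value z_{0.0025} = 2.807.
Revised power = Φ(δ − 2.807) + Φ(−δ − 2.807) = Φ(-0.973) + Φ(-4.641) = 0.1653 + 0.0000 = 0.1653.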